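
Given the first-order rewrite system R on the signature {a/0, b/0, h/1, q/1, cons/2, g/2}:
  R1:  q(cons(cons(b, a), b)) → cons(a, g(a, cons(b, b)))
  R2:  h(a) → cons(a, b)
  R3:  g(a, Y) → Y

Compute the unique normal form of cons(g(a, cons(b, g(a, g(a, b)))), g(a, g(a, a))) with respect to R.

1. cons(g(a, cons(b, g(a, g(a, b)))), g(a, g(a, a)))  →  cons(cons(b, g(a, g(a, b))), g(a, g(a, a)))   [R3 at 1]
2. cons(cons(b, g(a, g(a, b))), g(a, g(a, a)))  →  cons(cons(b, g(a, b)), g(a, g(a, a)))   [R3 at 1.2]
3. cons(cons(b, g(a, b)), g(a, g(a, a)))  →  cons(cons(b, b), g(a, g(a, a)))   [R3 at 1.2]
4. cons(cons(b, b), g(a, g(a, a)))  →  cons(cons(b, b), g(a, a))   [R3 at 2]
5. cons(cons(b, b), g(a, a))  →  cons(cons(b, b), a)   [R3 at 2]

cons(cons(b, b), a)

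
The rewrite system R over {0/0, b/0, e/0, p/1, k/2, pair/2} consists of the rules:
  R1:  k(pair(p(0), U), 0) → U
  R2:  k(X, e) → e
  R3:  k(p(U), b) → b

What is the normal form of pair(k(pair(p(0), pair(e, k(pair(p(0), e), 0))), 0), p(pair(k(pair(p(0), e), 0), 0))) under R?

1. pair(k(pair(p(0), pair(e, k(pair(p(0), e), 0))), 0), p(pair(k(pair(p(0), e), 0), 0)))  →  pair(pair(e, k(pair(p(0), e), 0)), p(pair(k(pair(p(0), e), 0), 0)))   [R1 at 1]
2. pair(pair(e, k(pair(p(0), e), 0)), p(pair(k(pair(p(0), e), 0), 0)))  →  pair(pair(e, e), p(pair(k(pair(p(0), e), 0), 0)))   [R1 at 1.2]
3. pair(pair(e, e), p(pair(k(pair(p(0), e), 0), 0)))  →  pair(pair(e, e), p(pair(e, 0)))   [R1 at 2.1.1]

pair(pair(e, e), p(pair(e, 0)))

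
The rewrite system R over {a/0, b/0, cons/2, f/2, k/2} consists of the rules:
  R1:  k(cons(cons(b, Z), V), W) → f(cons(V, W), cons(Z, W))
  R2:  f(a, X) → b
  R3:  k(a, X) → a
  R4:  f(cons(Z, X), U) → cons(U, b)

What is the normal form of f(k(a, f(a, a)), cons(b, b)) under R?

1. f(k(a, f(a, a)), cons(b, b))  →  f(a, cons(b, b))   [R3 at 1]
2. f(a, cons(b, b))  →  b   [R2 at ε]

b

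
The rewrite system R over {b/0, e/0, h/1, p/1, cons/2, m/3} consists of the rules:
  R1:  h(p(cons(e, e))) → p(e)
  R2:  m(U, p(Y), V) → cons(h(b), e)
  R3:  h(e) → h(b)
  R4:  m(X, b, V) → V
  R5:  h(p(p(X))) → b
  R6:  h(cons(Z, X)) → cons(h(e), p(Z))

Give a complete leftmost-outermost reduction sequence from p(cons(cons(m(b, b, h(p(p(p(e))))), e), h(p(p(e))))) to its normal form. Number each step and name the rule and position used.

1. p(cons(cons(m(b, b, h(p(p(p(e))))), e), h(p(p(e)))))  →  p(cons(cons(h(p(p(p(e)))), e), h(p(p(e)))))   [R4 at 1.1.1]
2. p(cons(cons(h(p(p(p(e)))), e), h(p(p(e)))))  →  p(cons(cons(b, e), h(p(p(e)))))   [R5 at 1.1.1]
3. p(cons(cons(b, e), h(p(p(e)))))  →  p(cons(cons(b, e), b))   [R5 at 1.2]

p(cons(cons(b, e), b))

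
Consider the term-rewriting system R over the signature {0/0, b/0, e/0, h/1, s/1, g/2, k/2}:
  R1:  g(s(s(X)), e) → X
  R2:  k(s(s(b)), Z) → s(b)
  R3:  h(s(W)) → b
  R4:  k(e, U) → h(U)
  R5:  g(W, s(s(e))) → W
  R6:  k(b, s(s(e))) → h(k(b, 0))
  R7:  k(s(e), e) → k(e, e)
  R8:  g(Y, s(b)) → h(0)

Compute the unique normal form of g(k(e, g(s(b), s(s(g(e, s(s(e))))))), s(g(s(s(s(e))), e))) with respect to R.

b

1. g(k(e, g(s(b), s(s(g(e, s(s(e))))))), s(g(s(s(s(e))), e)))  →  g(h(g(s(b), s(s(g(e, s(s(e))))))), s(g(s(s(s(e))), e)))   [R4 at 1]
2. g(h(g(s(b), s(s(g(e, s(s(e))))))), s(g(s(s(s(e))), e)))  →  g(h(g(s(b), s(s(e)))), s(g(s(s(s(e))), e)))   [R5 at 1.1.2.1.1]
3. g(h(g(s(b), s(s(e)))), s(g(s(s(s(e))), e)))  →  g(h(s(b)), s(g(s(s(s(e))), e)))   [R5 at 1.1]
4. g(h(s(b)), s(g(s(s(s(e))), e)))  →  g(b, s(g(s(s(s(e))), e)))   [R3 at 1]
5. g(b, s(g(s(s(s(e))), e)))  →  g(b, s(s(e)))   [R1 at 2.1]
6. g(b, s(s(e)))  →  b   [R5 at ε]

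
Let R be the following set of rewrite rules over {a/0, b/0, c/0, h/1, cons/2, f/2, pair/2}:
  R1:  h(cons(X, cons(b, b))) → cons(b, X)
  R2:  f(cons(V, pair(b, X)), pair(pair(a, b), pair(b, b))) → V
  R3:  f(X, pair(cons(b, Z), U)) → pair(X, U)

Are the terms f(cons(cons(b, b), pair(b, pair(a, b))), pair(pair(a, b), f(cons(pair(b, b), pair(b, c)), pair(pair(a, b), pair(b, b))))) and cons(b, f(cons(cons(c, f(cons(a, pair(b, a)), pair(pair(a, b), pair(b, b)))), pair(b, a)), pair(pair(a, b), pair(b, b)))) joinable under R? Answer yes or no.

Reduce t₁ = f(cons(cons(b, b), pair(b, pair(a, b))), pair(pair(a, b), f(cons(pair(b, b), pair(b, c)), pair(pair(a, b), pair(b, b))))):
1. f(cons(cons(b, b), pair(b, pair(a, b))), pair(pair(a, b), f(cons(pair(b, b), pair(b, c)), pair(pair(a, b), pair(b, b)))))  →  f(cons(cons(b, b), pair(b, pair(a, b))), pair(pair(a, b), pair(b, b)))   [R2 at 2.2]
2. f(cons(cons(b, b), pair(b, pair(a, b))), pair(pair(a, b), pair(b, b)))  →  cons(b, b)   [R2 at ε]

Reduce t₂ = cons(b, f(cons(cons(c, f(cons(a, pair(b, a)), pair(pair(a, b), pair(b, b)))), pair(b, a)), pair(pair(a, b), pair(b, b)))):
1. cons(b, f(cons(cons(c, f(cons(a, pair(b, a)), pair(pair(a, b), pair(b, b)))), pair(b, a)), pair(pair(a, b), pair(b, b))))  →  cons(b, cons(c, f(cons(a, pair(b, a)), pair(pair(a, b), pair(b, b)))))   [R2 at 2]
2. cons(b, cons(c, f(cons(a, pair(b, a)), pair(pair(a, b), pair(b, b)))))  →  cons(b, cons(c, a))   [R2 at 2.2]

no — NF(t₁) = cons(b, b), NF(t₂) = cons(b, cons(c, a))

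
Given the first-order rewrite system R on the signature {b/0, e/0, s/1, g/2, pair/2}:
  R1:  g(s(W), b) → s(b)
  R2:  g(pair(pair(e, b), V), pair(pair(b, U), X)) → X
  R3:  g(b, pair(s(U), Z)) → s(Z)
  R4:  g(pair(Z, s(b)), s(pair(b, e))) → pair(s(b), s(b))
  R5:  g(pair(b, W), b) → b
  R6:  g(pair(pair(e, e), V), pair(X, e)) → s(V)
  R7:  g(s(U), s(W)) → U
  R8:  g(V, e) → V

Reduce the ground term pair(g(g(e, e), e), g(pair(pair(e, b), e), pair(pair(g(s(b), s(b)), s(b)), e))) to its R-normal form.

pair(e, e)

1. pair(g(g(e, e), e), g(pair(pair(e, b), e), pair(pair(g(s(b), s(b)), s(b)), e)))  →  pair(g(e, e), g(pair(pair(e, b), e), pair(pair(g(s(b), s(b)), s(b)), e)))   [R8 at 1]
2. pair(g(e, e), g(pair(pair(e, b), e), pair(pair(g(s(b), s(b)), s(b)), e)))  →  pair(e, g(pair(pair(e, b), e), pair(pair(g(s(b), s(b)), s(b)), e)))   [R8 at 1]
3. pair(e, g(pair(pair(e, b), e), pair(pair(g(s(b), s(b)), s(b)), e)))  →  pair(e, g(pair(pair(e, b), e), pair(pair(b, s(b)), e)))   [R7 at 2.2.1.1]
4. pair(e, g(pair(pair(e, b), e), pair(pair(b, s(b)), e)))  →  pair(e, e)   [R2 at 2]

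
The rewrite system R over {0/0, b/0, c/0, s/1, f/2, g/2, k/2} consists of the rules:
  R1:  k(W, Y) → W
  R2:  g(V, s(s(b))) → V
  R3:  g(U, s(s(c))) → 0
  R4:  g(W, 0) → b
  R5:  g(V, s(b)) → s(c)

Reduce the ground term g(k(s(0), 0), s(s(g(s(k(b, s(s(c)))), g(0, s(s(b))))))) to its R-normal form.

1. g(k(s(0), 0), s(s(g(s(k(b, s(s(c)))), g(0, s(s(b)))))))  →  g(s(0), s(s(g(s(k(b, s(s(c)))), g(0, s(s(b)))))))   [R1 at 1]
2. g(s(0), s(s(g(s(k(b, s(s(c)))), g(0, s(s(b)))))))  →  g(s(0), s(s(g(s(b), g(0, s(s(b)))))))   [R1 at 2.1.1.1.1]
3. g(s(0), s(s(g(s(b), g(0, s(s(b)))))))  →  g(s(0), s(s(g(s(b), 0))))   [R2 at 2.1.1.2]
4. g(s(0), s(s(g(s(b), 0))))  →  g(s(0), s(s(b)))   [R4 at 2.1.1]
5. g(s(0), s(s(b)))  →  s(0)   [R2 at ε]

s(0)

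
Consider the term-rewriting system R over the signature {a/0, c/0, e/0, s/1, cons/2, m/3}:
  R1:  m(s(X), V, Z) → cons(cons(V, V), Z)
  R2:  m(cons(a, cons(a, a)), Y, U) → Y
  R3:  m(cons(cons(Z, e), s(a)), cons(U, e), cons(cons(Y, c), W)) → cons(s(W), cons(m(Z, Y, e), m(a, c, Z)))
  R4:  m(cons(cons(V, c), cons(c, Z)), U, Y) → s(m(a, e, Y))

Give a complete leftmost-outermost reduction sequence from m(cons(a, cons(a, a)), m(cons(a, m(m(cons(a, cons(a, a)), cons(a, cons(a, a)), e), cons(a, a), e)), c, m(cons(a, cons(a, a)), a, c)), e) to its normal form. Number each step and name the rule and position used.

1. m(cons(a, cons(a, a)), m(cons(a, m(m(cons(a, cons(a, a)), cons(a, cons(a, a)), e), cons(a, a), e)), c, m(cons(a, cons(a, a)), a, c)), e)  →  m(cons(a, m(m(cons(a, cons(a, a)), cons(a, cons(a, a)), e), cons(a, a), e)), c, m(cons(a, cons(a, a)), a, c))   [R2 at ε]
2. m(cons(a, m(m(cons(a, cons(a, a)), cons(a, cons(a, a)), e), cons(a, a), e)), c, m(cons(a, cons(a, a)), a, c))  →  m(cons(a, m(cons(a, cons(a, a)), cons(a, a), e)), c, m(cons(a, cons(a, a)), a, c))   [R2 at 1.2.1]
3. m(cons(a, m(cons(a, cons(a, a)), cons(a, a), e)), c, m(cons(a, cons(a, a)), a, c))  →  m(cons(a, cons(a, a)), c, m(cons(a, cons(a, a)), a, c))   [R2 at 1.2]
4. m(cons(a, cons(a, a)), c, m(cons(a, cons(a, a)), a, c))  →  c   [R2 at ε]

c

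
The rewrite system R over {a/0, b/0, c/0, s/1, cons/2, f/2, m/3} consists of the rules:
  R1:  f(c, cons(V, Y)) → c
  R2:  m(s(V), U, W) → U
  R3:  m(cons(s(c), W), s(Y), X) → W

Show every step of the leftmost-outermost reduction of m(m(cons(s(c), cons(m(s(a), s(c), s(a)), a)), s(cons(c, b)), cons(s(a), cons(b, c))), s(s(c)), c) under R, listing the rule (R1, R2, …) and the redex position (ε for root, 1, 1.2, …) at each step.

a

1. m(m(cons(s(c), cons(m(s(a), s(c), s(a)), a)), s(cons(c, b)), cons(s(a), cons(b, c))), s(s(c)), c)  →  m(cons(m(s(a), s(c), s(a)), a), s(s(c)), c)   [R3 at 1]
2. m(cons(m(s(a), s(c), s(a)), a), s(s(c)), c)  →  m(cons(s(c), a), s(s(c)), c)   [R2 at 1.1]
3. m(cons(s(c), a), s(s(c)), c)  →  a   [R3 at ε]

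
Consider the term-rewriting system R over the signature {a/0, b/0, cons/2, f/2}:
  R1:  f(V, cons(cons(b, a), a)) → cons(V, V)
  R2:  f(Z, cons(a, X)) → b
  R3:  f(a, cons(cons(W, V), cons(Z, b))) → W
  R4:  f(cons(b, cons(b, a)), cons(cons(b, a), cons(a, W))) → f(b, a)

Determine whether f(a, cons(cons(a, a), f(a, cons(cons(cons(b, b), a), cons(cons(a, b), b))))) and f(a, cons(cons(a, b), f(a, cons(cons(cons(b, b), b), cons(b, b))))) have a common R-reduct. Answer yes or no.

Reduce t₁ = f(a, cons(cons(a, a), f(a, cons(cons(cons(b, b), a), cons(cons(a, b), b))))):
1. f(a, cons(cons(a, a), f(a, cons(cons(cons(b, b), a), cons(cons(a, b), b)))))  →  f(a, cons(cons(a, a), cons(b, b)))   [R3 at 2.2]
2. f(a, cons(cons(a, a), cons(b, b)))  →  a   [R3 at ε]

Reduce t₂ = f(a, cons(cons(a, b), f(a, cons(cons(cons(b, b), b), cons(b, b))))):
1. f(a, cons(cons(a, b), f(a, cons(cons(cons(b, b), b), cons(b, b)))))  →  f(a, cons(cons(a, b), cons(b, b)))   [R3 at 2.2]
2. f(a, cons(cons(a, b), cons(b, b)))  →  a   [R3 at ε]

yes — NF(t₁) = a, NF(t₂) = a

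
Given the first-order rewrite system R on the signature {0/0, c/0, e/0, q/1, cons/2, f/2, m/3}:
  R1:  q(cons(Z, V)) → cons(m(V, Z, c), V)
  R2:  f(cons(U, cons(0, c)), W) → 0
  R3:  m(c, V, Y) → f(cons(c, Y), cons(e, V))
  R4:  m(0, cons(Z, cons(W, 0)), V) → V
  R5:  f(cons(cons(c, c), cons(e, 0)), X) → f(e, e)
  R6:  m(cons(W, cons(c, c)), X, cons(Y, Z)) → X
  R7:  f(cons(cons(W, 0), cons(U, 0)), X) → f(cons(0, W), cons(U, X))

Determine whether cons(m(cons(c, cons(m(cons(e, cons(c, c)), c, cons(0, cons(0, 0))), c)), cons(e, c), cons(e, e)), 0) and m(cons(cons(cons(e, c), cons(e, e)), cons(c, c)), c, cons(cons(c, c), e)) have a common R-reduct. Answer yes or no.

no — NF(t₁) = cons(cons(e, c), 0), NF(t₂) = c

Reduce t₁ = cons(m(cons(c, cons(m(cons(e, cons(c, c)), c, cons(0, cons(0, 0))), c)), cons(e, c), cons(e, e)), 0):
1. cons(m(cons(c, cons(m(cons(e, cons(c, c)), c, cons(0, cons(0, 0))), c)), cons(e, c), cons(e, e)), 0)  →  cons(m(cons(c, cons(c, c)), cons(e, c), cons(e, e)), 0)   [R6 at 1.1.2.1]
2. cons(m(cons(c, cons(c, c)), cons(e, c), cons(e, e)), 0)  →  cons(cons(e, c), 0)   [R6 at 1]

Reduce t₂ = m(cons(cons(cons(e, c), cons(e, e)), cons(c, c)), c, cons(cons(c, c), e)):
1. m(cons(cons(cons(e, c), cons(e, e)), cons(c, c)), c, cons(cons(c, c), e))  →  c   [R6 at ε]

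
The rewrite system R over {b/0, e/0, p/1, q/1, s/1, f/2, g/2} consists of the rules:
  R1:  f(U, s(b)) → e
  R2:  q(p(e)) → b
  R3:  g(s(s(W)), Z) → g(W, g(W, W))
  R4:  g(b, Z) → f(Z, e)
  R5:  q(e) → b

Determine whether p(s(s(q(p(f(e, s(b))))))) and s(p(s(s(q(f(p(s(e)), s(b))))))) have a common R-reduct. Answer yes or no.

no — NF(t₁) = p(s(s(b))), NF(t₂) = s(p(s(s(b))))

Reduce t₁ = p(s(s(q(p(f(e, s(b))))))):
1. p(s(s(q(p(f(e, s(b)))))))  →  p(s(s(q(p(e)))))   [R1 at 1.1.1.1.1]
2. p(s(s(q(p(e)))))  →  p(s(s(b)))   [R2 at 1.1.1]

Reduce t₂ = s(p(s(s(q(f(p(s(e)), s(b))))))):
1. s(p(s(s(q(f(p(s(e)), s(b)))))))  →  s(p(s(s(q(e)))))   [R1 at 1.1.1.1.1]
2. s(p(s(s(q(e)))))  →  s(p(s(s(b))))   [R5 at 1.1.1.1]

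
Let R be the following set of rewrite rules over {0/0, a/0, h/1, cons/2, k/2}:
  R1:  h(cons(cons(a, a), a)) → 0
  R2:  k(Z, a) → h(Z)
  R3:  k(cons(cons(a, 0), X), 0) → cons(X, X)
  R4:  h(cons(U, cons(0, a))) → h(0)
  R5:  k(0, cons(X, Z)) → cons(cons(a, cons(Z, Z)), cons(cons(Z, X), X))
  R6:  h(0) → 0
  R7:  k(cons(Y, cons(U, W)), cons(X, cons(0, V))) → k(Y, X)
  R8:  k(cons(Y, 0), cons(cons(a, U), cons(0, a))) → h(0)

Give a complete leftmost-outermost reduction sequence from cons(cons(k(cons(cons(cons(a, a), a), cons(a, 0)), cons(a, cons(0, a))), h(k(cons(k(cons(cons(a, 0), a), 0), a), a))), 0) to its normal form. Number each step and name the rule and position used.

cons(cons(0, 0), 0)

1. cons(cons(k(cons(cons(cons(a, a), a), cons(a, 0)), cons(a, cons(0, a))), h(k(cons(k(cons(cons(a, 0), a), 0), a), a))), 0)  →  cons(cons(k(cons(cons(a, a), a), a), h(k(cons(k(cons(cons(a, 0), a), 0), a), a))), 0)   [R7 at 1.1]
2. cons(cons(k(cons(cons(a, a), a), a), h(k(cons(k(cons(cons(a, 0), a), 0), a), a))), 0)  →  cons(cons(h(cons(cons(a, a), a)), h(k(cons(k(cons(cons(a, 0), a), 0), a), a))), 0)   [R2 at 1.1]
3. cons(cons(h(cons(cons(a, a), a)), h(k(cons(k(cons(cons(a, 0), a), 0), a), a))), 0)  →  cons(cons(0, h(k(cons(k(cons(cons(a, 0), a), 0), a), a))), 0)   [R1 at 1.1]
4. cons(cons(0, h(k(cons(k(cons(cons(a, 0), a), 0), a), a))), 0)  →  cons(cons(0, h(h(cons(k(cons(cons(a, 0), a), 0), a)))), 0)   [R2 at 1.2.1]
5. cons(cons(0, h(h(cons(k(cons(cons(a, 0), a), 0), a)))), 0)  →  cons(cons(0, h(h(cons(cons(a, a), a)))), 0)   [R3 at 1.2.1.1.1]
6. cons(cons(0, h(h(cons(cons(a, a), a)))), 0)  →  cons(cons(0, h(0)), 0)   [R1 at 1.2.1]
7. cons(cons(0, h(0)), 0)  →  cons(cons(0, 0), 0)   [R6 at 1.2]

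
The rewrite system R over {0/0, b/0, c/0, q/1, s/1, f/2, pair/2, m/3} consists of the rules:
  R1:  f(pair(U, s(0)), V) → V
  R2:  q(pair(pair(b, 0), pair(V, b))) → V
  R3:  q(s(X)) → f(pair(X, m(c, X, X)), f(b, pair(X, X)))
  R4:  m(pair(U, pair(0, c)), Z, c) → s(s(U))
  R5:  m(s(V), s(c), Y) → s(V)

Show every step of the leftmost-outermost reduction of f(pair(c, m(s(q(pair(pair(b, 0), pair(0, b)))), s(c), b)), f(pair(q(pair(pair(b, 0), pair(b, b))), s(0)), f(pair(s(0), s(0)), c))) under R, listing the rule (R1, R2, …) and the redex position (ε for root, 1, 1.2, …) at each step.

1. f(pair(c, m(s(q(pair(pair(b, 0), pair(0, b)))), s(c), b)), f(pair(q(pair(pair(b, 0), pair(b, b))), s(0)), f(pair(s(0), s(0)), c)))  →  f(pair(c, s(q(pair(pair(b, 0), pair(0, b))))), f(pair(q(pair(pair(b, 0), pair(b, b))), s(0)), f(pair(s(0), s(0)), c)))   [R5 at 1.2]
2. f(pair(c, s(q(pair(pair(b, 0), pair(0, b))))), f(pair(q(pair(pair(b, 0), pair(b, b))), s(0)), f(pair(s(0), s(0)), c)))  →  f(pair(c, s(0)), f(pair(q(pair(pair(b, 0), pair(b, b))), s(0)), f(pair(s(0), s(0)), c)))   [R2 at 1.2.1]
3. f(pair(c, s(0)), f(pair(q(pair(pair(b, 0), pair(b, b))), s(0)), f(pair(s(0), s(0)), c)))  →  f(pair(q(pair(pair(b, 0), pair(b, b))), s(0)), f(pair(s(0), s(0)), c))   [R1 at ε]
4. f(pair(q(pair(pair(b, 0), pair(b, b))), s(0)), f(pair(s(0), s(0)), c))  →  f(pair(s(0), s(0)), c)   [R1 at ε]
5. f(pair(s(0), s(0)), c)  →  c   [R1 at ε]

c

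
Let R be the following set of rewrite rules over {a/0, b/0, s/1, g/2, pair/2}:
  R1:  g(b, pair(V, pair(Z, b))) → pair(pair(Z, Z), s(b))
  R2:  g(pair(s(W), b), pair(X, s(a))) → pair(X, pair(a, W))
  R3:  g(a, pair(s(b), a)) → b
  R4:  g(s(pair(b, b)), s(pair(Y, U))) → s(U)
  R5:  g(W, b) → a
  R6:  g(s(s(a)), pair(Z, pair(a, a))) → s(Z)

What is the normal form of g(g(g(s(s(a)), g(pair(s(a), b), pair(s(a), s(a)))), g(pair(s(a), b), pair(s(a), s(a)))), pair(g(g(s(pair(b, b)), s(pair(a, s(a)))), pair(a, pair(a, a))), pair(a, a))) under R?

s(s(a))

1. g(g(g(s(s(a)), g(pair(s(a), b), pair(s(a), s(a)))), g(pair(s(a), b), pair(s(a), s(a)))), pair(g(g(s(pair(b, b)), s(pair(a, s(a)))), pair(a, pair(a, a))), pair(a, a)))  →  g(g(g(s(s(a)), pair(s(a), pair(a, a))), g(pair(s(a), b), pair(s(a), s(a)))), pair(g(g(s(pair(b, b)), s(pair(a, s(a)))), pair(a, pair(a, a))), pair(a, a)))   [R2 at 1.1.2]
2. g(g(g(s(s(a)), pair(s(a), pair(a, a))), g(pair(s(a), b), pair(s(a), s(a)))), pair(g(g(s(pair(b, b)), s(pair(a, s(a)))), pair(a, pair(a, a))), pair(a, a)))  →  g(g(s(s(a)), g(pair(s(a), b), pair(s(a), s(a)))), pair(g(g(s(pair(b, b)), s(pair(a, s(a)))), pair(a, pair(a, a))), pair(a, a)))   [R6 at 1.1]
3. g(g(s(s(a)), g(pair(s(a), b), pair(s(a), s(a)))), pair(g(g(s(pair(b, b)), s(pair(a, s(a)))), pair(a, pair(a, a))), pair(a, a)))  →  g(g(s(s(a)), pair(s(a), pair(a, a))), pair(g(g(s(pair(b, b)), s(pair(a, s(a)))), pair(a, pair(a, a))), pair(a, a)))   [R2 at 1.2]
4. g(g(s(s(a)), pair(s(a), pair(a, a))), pair(g(g(s(pair(b, b)), s(pair(a, s(a)))), pair(a, pair(a, a))), pair(a, a)))  →  g(s(s(a)), pair(g(g(s(pair(b, b)), s(pair(a, s(a)))), pair(a, pair(a, a))), pair(a, a)))   [R6 at 1]
5. g(s(s(a)), pair(g(g(s(pair(b, b)), s(pair(a, s(a)))), pair(a, pair(a, a))), pair(a, a)))  →  s(g(g(s(pair(b, b)), s(pair(a, s(a)))), pair(a, pair(a, a))))   [R6 at ε]
6. s(g(g(s(pair(b, b)), s(pair(a, s(a)))), pair(a, pair(a, a))))  →  s(g(s(s(a)), pair(a, pair(a, a))))   [R4 at 1.1]
7. s(g(s(s(a)), pair(a, pair(a, a))))  →  s(s(a))   [R6 at 1]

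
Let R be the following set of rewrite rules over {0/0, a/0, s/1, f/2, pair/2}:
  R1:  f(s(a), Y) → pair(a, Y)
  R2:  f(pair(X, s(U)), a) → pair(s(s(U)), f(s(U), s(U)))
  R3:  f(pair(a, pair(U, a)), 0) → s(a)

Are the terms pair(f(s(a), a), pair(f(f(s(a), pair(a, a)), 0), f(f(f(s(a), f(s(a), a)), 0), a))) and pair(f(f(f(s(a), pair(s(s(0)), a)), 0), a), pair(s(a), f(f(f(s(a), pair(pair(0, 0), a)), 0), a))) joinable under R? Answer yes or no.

Reduce t₁ = pair(f(s(a), a), pair(f(f(s(a), pair(a, a)), 0), f(f(f(s(a), f(s(a), a)), 0), a))):
1. pair(f(s(a), a), pair(f(f(s(a), pair(a, a)), 0), f(f(f(s(a), f(s(a), a)), 0), a)))  →  pair(pair(a, a), pair(f(f(s(a), pair(a, a)), 0), f(f(f(s(a), f(s(a), a)), 0), a)))   [R1 at 1]
2. pair(pair(a, a), pair(f(f(s(a), pair(a, a)), 0), f(f(f(s(a), f(s(a), a)), 0), a)))  →  pair(pair(a, a), pair(f(pair(a, pair(a, a)), 0), f(f(f(s(a), f(s(a), a)), 0), a)))   [R1 at 2.1.1]
3. pair(pair(a, a), pair(f(pair(a, pair(a, a)), 0), f(f(f(s(a), f(s(a), a)), 0), a)))  →  pair(pair(a, a), pair(s(a), f(f(f(s(a), f(s(a), a)), 0), a)))   [R3 at 2.1]
4. pair(pair(a, a), pair(s(a), f(f(f(s(a), f(s(a), a)), 0), a)))  →  pair(pair(a, a), pair(s(a), f(f(pair(a, f(s(a), a)), 0), a)))   [R1 at 2.2.1.1]
5. pair(pair(a, a), pair(s(a), f(f(pair(a, f(s(a), a)), 0), a)))  →  pair(pair(a, a), pair(s(a), f(f(pair(a, pair(a, a)), 0), a)))   [R1 at 2.2.1.1.2]
6. pair(pair(a, a), pair(s(a), f(f(pair(a, pair(a, a)), 0), a)))  →  pair(pair(a, a), pair(s(a), f(s(a), a)))   [R3 at 2.2.1]
7. pair(pair(a, a), pair(s(a), f(s(a), a)))  →  pair(pair(a, a), pair(s(a), pair(a, a)))   [R1 at 2.2]

Reduce t₂ = pair(f(f(f(s(a), pair(s(s(0)), a)), 0), a), pair(s(a), f(f(f(s(a), pair(pair(0, 0), a)), 0), a))):
1. pair(f(f(f(s(a), pair(s(s(0)), a)), 0), a), pair(s(a), f(f(f(s(a), pair(pair(0, 0), a)), 0), a)))  →  pair(f(f(pair(a, pair(s(s(0)), a)), 0), a), pair(s(a), f(f(f(s(a), pair(pair(0, 0), a)), 0), a)))   [R1 at 1.1.1]
2. pair(f(f(pair(a, pair(s(s(0)), a)), 0), a), pair(s(a), f(f(f(s(a), pair(pair(0, 0), a)), 0), a)))  →  pair(f(s(a), a), pair(s(a), f(f(f(s(a), pair(pair(0, 0), a)), 0), a)))   [R3 at 1.1]
3. pair(f(s(a), a), pair(s(a), f(f(f(s(a), pair(pair(0, 0), a)), 0), a)))  →  pair(pair(a, a), pair(s(a), f(f(f(s(a), pair(pair(0, 0), a)), 0), a)))   [R1 at 1]
4. pair(pair(a, a), pair(s(a), f(f(f(s(a), pair(pair(0, 0), a)), 0), a)))  →  pair(pair(a, a), pair(s(a), f(f(pair(a, pair(pair(0, 0), a)), 0), a)))   [R1 at 2.2.1.1]
5. pair(pair(a, a), pair(s(a), f(f(pair(a, pair(pair(0, 0), a)), 0), a)))  →  pair(pair(a, a), pair(s(a), f(s(a), a)))   [R3 at 2.2.1]
6. pair(pair(a, a), pair(s(a), f(s(a), a)))  →  pair(pair(a, a), pair(s(a), pair(a, a)))   [R1 at 2.2]

yes — NF(t₁) = pair(pair(a, a), pair(s(a), pair(a, a))), NF(t₂) = pair(pair(a, a), pair(s(a), pair(a, a)))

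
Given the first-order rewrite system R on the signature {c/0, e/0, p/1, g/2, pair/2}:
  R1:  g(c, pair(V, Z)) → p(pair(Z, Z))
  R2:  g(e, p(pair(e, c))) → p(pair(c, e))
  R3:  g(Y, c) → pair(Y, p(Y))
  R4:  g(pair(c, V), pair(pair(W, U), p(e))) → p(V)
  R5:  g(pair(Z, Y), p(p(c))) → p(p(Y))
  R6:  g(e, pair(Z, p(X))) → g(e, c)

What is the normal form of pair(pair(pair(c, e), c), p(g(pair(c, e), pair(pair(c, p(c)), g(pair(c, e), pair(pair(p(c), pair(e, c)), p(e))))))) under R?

pair(pair(pair(c, e), c), p(p(e)))

1. pair(pair(pair(c, e), c), p(g(pair(c, e), pair(pair(c, p(c)), g(pair(c, e), pair(pair(p(c), pair(e, c)), p(e)))))))  →  pair(pair(pair(c, e), c), p(g(pair(c, e), pair(pair(c, p(c)), p(e)))))   [R4 at 2.1.2.2]
2. pair(pair(pair(c, e), c), p(g(pair(c, e), pair(pair(c, p(c)), p(e)))))  →  pair(pair(pair(c, e), c), p(p(e)))   [R4 at 2.1]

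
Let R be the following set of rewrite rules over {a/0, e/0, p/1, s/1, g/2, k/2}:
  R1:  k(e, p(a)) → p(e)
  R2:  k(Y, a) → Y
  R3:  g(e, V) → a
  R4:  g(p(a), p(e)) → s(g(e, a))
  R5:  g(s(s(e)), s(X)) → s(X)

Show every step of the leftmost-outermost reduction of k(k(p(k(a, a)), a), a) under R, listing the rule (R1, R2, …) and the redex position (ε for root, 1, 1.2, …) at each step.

p(a)

1. k(k(p(k(a, a)), a), a)  →  k(p(k(a, a)), a)   [R2 at ε]
2. k(p(k(a, a)), a)  →  p(k(a, a))   [R2 at ε]
3. p(k(a, a))  →  p(a)   [R2 at 1]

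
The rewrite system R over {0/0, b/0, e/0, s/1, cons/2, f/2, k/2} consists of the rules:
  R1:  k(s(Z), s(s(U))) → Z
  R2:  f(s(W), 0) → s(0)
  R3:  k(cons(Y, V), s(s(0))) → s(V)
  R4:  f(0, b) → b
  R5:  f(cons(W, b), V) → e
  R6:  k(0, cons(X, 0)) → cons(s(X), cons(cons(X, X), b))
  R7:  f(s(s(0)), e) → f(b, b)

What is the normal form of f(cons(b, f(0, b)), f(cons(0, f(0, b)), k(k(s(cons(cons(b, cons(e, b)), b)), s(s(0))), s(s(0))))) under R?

e

1. f(cons(b, f(0, b)), f(cons(0, f(0, b)), k(k(s(cons(cons(b, cons(e, b)), b)), s(s(0))), s(s(0)))))  →  f(cons(b, b), f(cons(0, f(0, b)), k(k(s(cons(cons(b, cons(e, b)), b)), s(s(0))), s(s(0)))))   [R4 at 1.2]
2. f(cons(b, b), f(cons(0, f(0, b)), k(k(s(cons(cons(b, cons(e, b)), b)), s(s(0))), s(s(0)))))  →  e   [R5 at ε]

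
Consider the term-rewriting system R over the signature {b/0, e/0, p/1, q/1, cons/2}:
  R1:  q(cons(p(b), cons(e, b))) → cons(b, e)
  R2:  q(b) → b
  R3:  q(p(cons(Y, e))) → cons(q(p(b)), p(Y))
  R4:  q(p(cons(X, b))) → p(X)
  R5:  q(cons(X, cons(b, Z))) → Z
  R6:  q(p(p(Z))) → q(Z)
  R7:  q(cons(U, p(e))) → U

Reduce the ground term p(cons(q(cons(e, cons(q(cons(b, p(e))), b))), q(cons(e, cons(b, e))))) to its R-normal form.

1. p(cons(q(cons(e, cons(q(cons(b, p(e))), b))), q(cons(e, cons(b, e)))))  →  p(cons(q(cons(e, cons(b, b))), q(cons(e, cons(b, e)))))   [R7 at 1.1.1.2.1]
2. p(cons(q(cons(e, cons(b, b))), q(cons(e, cons(b, e)))))  →  p(cons(b, q(cons(e, cons(b, e)))))   [R5 at 1.1]
3. p(cons(b, q(cons(e, cons(b, e)))))  →  p(cons(b, e))   [R5 at 1.2]

p(cons(b, e))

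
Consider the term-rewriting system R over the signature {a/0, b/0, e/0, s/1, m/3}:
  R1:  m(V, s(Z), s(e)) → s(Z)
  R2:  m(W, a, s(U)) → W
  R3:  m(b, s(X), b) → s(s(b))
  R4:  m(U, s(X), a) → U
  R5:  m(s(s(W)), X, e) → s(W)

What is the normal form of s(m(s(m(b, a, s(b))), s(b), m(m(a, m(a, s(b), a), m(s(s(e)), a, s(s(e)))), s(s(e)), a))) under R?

1. s(m(s(m(b, a, s(b))), s(b), m(m(a, m(a, s(b), a), m(s(s(e)), a, s(s(e)))), s(s(e)), a)))  →  s(m(s(b), s(b), m(m(a, m(a, s(b), a), m(s(s(e)), a, s(s(e)))), s(s(e)), a)))   [R2 at 1.1.1]
2. s(m(s(b), s(b), m(m(a, m(a, s(b), a), m(s(s(e)), a, s(s(e)))), s(s(e)), a)))  →  s(m(s(b), s(b), m(a, m(a, s(b), a), m(s(s(e)), a, s(s(e))))))   [R4 at 1.3]
3. s(m(s(b), s(b), m(a, m(a, s(b), a), m(s(s(e)), a, s(s(e))))))  →  s(m(s(b), s(b), m(a, a, m(s(s(e)), a, s(s(e))))))   [R4 at 1.3.2]
4. s(m(s(b), s(b), m(a, a, m(s(s(e)), a, s(s(e))))))  →  s(m(s(b), s(b), m(a, a, s(s(e)))))   [R2 at 1.3.3]
5. s(m(s(b), s(b), m(a, a, s(s(e)))))  →  s(m(s(b), s(b), a))   [R2 at 1.3]
6. s(m(s(b), s(b), a))  →  s(s(b))   [R4 at 1]

s(s(b))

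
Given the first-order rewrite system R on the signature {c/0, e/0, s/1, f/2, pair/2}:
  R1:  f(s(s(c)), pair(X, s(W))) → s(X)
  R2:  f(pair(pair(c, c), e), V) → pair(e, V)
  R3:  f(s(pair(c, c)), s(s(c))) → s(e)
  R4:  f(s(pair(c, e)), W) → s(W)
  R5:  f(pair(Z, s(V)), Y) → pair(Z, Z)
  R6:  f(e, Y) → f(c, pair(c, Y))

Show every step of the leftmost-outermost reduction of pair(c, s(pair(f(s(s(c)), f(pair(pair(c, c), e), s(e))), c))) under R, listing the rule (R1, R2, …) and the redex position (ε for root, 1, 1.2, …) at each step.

pair(c, s(pair(s(e), c)))

1. pair(c, s(pair(f(s(s(c)), f(pair(pair(c, c), e), s(e))), c)))  →  pair(c, s(pair(f(s(s(c)), pair(e, s(e))), c)))   [R2 at 2.1.1.2]
2. pair(c, s(pair(f(s(s(c)), pair(e, s(e))), c)))  →  pair(c, s(pair(s(e), c)))   [R1 at 2.1.1]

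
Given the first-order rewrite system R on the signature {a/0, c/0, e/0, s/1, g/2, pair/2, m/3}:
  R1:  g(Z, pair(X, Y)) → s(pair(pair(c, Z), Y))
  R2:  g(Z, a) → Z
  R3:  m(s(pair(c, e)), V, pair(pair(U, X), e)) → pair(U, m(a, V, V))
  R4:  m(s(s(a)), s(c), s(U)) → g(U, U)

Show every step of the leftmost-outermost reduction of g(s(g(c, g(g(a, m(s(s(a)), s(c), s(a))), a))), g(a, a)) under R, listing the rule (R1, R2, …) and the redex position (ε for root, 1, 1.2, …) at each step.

1. g(s(g(c, g(g(a, m(s(s(a)), s(c), s(a))), a))), g(a, a))  →  g(s(g(c, g(a, m(s(s(a)), s(c), s(a))))), g(a, a))   [R2 at 1.1.2]
2. g(s(g(c, g(a, m(s(s(a)), s(c), s(a))))), g(a, a))  →  g(s(g(c, g(a, g(a, a)))), g(a, a))   [R4 at 1.1.2.2]
3. g(s(g(c, g(a, g(a, a)))), g(a, a))  →  g(s(g(c, g(a, a))), g(a, a))   [R2 at 1.1.2.2]
4. g(s(g(c, g(a, a))), g(a, a))  →  g(s(g(c, a)), g(a, a))   [R2 at 1.1.2]
5. g(s(g(c, a)), g(a, a))  →  g(s(c), g(a, a))   [R2 at 1.1]
6. g(s(c), g(a, a))  →  g(s(c), a)   [R2 at 2]
7. g(s(c), a)  →  s(c)   [R2 at ε]

s(c)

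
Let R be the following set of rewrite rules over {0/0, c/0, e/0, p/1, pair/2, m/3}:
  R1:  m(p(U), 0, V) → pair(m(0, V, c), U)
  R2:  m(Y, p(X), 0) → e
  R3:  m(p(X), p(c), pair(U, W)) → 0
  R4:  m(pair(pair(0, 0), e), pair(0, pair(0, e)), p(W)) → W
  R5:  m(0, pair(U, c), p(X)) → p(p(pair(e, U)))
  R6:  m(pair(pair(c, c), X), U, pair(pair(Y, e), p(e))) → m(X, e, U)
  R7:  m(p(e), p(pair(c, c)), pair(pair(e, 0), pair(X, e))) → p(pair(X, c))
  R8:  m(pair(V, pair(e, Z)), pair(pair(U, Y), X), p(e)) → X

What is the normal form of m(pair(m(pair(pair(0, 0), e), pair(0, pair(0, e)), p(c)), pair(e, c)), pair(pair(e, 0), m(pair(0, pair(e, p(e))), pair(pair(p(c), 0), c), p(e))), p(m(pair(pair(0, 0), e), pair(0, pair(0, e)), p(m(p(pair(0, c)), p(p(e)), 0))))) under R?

c

1. m(pair(m(pair(pair(0, 0), e), pair(0, pair(0, e)), p(c)), pair(e, c)), pair(pair(e, 0), m(pair(0, pair(e, p(e))), pair(pair(p(c), 0), c), p(e))), p(m(pair(pair(0, 0), e), pair(0, pair(0, e)), p(m(p(pair(0, c)), p(p(e)), 0)))))  →  m(pair(c, pair(e, c)), pair(pair(e, 0), m(pair(0, pair(e, p(e))), pair(pair(p(c), 0), c), p(e))), p(m(pair(pair(0, 0), e), pair(0, pair(0, e)), p(m(p(pair(0, c)), p(p(e)), 0)))))   [R4 at 1.1]
2. m(pair(c, pair(e, c)), pair(pair(e, 0), m(pair(0, pair(e, p(e))), pair(pair(p(c), 0), c), p(e))), p(m(pair(pair(0, 0), e), pair(0, pair(0, e)), p(m(p(pair(0, c)), p(p(e)), 0)))))  →  m(pair(c, pair(e, c)), pair(pair(e, 0), c), p(m(pair(pair(0, 0), e), pair(0, pair(0, e)), p(m(p(pair(0, c)), p(p(e)), 0)))))   [R8 at 2.2]
3. m(pair(c, pair(e, c)), pair(pair(e, 0), c), p(m(pair(pair(0, 0), e), pair(0, pair(0, e)), p(m(p(pair(0, c)), p(p(e)), 0)))))  →  m(pair(c, pair(e, c)), pair(pair(e, 0), c), p(m(p(pair(0, c)), p(p(e)), 0)))   [R4 at 3.1]
4. m(pair(c, pair(e, c)), pair(pair(e, 0), c), p(m(p(pair(0, c)), p(p(e)), 0)))  →  m(pair(c, pair(e, c)), pair(pair(e, 0), c), p(e))   [R2 at 3.1]
5. m(pair(c, pair(e, c)), pair(pair(e, 0), c), p(e))  →  c   [R8 at ε]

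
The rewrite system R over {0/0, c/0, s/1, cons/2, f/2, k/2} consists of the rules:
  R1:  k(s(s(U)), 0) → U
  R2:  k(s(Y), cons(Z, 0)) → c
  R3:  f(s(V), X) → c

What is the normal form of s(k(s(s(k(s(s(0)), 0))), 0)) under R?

s(0)

1. s(k(s(s(k(s(s(0)), 0))), 0))  →  s(k(s(s(0)), 0))   [R1 at 1]
2. s(k(s(s(0)), 0))  →  s(0)   [R1 at 1]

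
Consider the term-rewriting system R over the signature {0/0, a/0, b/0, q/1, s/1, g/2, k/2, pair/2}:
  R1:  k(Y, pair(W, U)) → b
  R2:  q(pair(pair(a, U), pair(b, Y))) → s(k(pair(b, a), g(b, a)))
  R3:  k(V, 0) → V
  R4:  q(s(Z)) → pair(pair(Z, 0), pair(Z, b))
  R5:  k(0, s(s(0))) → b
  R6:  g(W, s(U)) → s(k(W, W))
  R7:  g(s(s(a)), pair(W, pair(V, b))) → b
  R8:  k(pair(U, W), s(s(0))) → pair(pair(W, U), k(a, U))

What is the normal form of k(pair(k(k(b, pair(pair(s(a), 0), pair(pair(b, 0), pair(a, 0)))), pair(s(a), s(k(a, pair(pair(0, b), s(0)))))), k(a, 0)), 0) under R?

1. k(pair(k(k(b, pair(pair(s(a), 0), pair(pair(b, 0), pair(a, 0)))), pair(s(a), s(k(a, pair(pair(0, b), s(0)))))), k(a, 0)), 0)  →  pair(k(k(b, pair(pair(s(a), 0), pair(pair(b, 0), pair(a, 0)))), pair(s(a), s(k(a, pair(pair(0, b), s(0)))))), k(a, 0))   [R3 at ε]
2. pair(k(k(b, pair(pair(s(a), 0), pair(pair(b, 0), pair(a, 0)))), pair(s(a), s(k(a, pair(pair(0, b), s(0)))))), k(a, 0))  →  pair(b, k(a, 0))   [R1 at 1]
3. pair(b, k(a, 0))  →  pair(b, a)   [R3 at 2]

pair(b, a)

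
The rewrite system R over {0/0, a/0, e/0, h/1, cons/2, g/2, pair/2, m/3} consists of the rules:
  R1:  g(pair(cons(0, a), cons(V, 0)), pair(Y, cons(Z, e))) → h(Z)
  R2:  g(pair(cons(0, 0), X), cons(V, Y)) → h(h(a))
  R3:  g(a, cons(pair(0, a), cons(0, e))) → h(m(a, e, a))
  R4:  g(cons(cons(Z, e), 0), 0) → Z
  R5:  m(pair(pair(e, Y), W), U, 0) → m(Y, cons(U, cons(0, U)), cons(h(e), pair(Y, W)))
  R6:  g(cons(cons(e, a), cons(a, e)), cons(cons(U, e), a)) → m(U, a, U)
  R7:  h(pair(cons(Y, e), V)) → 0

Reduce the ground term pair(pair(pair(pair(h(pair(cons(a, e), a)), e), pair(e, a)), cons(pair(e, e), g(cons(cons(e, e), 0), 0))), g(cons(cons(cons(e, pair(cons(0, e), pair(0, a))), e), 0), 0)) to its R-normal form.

pair(pair(pair(pair(0, e), pair(e, a)), cons(pair(e, e), e)), cons(e, pair(cons(0, e), pair(0, a))))

1. pair(pair(pair(pair(h(pair(cons(a, e), a)), e), pair(e, a)), cons(pair(e, e), g(cons(cons(e, e), 0), 0))), g(cons(cons(cons(e, pair(cons(0, e), pair(0, a))), e), 0), 0))  →  pair(pair(pair(pair(0, e), pair(e, a)), cons(pair(e, e), g(cons(cons(e, e), 0), 0))), g(cons(cons(cons(e, pair(cons(0, e), pair(0, a))), e), 0), 0))   [R7 at 1.1.1.1]
2. pair(pair(pair(pair(0, e), pair(e, a)), cons(pair(e, e), g(cons(cons(e, e), 0), 0))), g(cons(cons(cons(e, pair(cons(0, e), pair(0, a))), e), 0), 0))  →  pair(pair(pair(pair(0, e), pair(e, a)), cons(pair(e, e), e)), g(cons(cons(cons(e, pair(cons(0, e), pair(0, a))), e), 0), 0))   [R4 at 1.2.2]
3. pair(pair(pair(pair(0, e), pair(e, a)), cons(pair(e, e), e)), g(cons(cons(cons(e, pair(cons(0, e), pair(0, a))), e), 0), 0))  →  pair(pair(pair(pair(0, e), pair(e, a)), cons(pair(e, e), e)), cons(e, pair(cons(0, e), pair(0, a))))   [R4 at 2]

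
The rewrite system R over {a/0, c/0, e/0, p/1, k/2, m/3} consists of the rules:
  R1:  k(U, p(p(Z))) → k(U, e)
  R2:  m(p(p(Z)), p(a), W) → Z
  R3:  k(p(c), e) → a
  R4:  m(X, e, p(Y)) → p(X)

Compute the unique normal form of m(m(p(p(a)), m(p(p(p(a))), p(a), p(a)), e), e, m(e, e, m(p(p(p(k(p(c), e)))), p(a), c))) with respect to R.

p(a)

1. m(m(p(p(a)), m(p(p(p(a))), p(a), p(a)), e), e, m(e, e, m(p(p(p(k(p(c), e)))), p(a), c)))  →  m(m(p(p(a)), p(a), e), e, m(e, e, m(p(p(p(k(p(c), e)))), p(a), c)))   [R2 at 1.2]
2. m(m(p(p(a)), p(a), e), e, m(e, e, m(p(p(p(k(p(c), e)))), p(a), c)))  →  m(a, e, m(e, e, m(p(p(p(k(p(c), e)))), p(a), c)))   [R2 at 1]
3. m(a, e, m(e, e, m(p(p(p(k(p(c), e)))), p(a), c)))  →  m(a, e, m(e, e, p(k(p(c), e))))   [R2 at 3.3]
4. m(a, e, m(e, e, p(k(p(c), e))))  →  m(a, e, p(e))   [R4 at 3]
5. m(a, e, p(e))  →  p(a)   [R4 at ε]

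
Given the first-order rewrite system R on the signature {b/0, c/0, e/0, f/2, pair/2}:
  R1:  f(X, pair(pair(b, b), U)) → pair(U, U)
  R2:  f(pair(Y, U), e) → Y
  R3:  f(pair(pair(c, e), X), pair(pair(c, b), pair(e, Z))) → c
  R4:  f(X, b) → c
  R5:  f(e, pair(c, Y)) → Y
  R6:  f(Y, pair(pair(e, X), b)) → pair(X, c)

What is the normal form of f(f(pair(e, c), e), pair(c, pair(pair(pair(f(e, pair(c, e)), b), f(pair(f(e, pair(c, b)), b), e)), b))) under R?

pair(pair(pair(e, b), b), b)

1. f(f(pair(e, c), e), pair(c, pair(pair(pair(f(e, pair(c, e)), b), f(pair(f(e, pair(c, b)), b), e)), b)))  →  f(e, pair(c, pair(pair(pair(f(e, pair(c, e)), b), f(pair(f(e, pair(c, b)), b), e)), b)))   [R2 at 1]
2. f(e, pair(c, pair(pair(pair(f(e, pair(c, e)), b), f(pair(f(e, pair(c, b)), b), e)), b)))  →  pair(pair(pair(f(e, pair(c, e)), b), f(pair(f(e, pair(c, b)), b), e)), b)   [R5 at ε]
3. pair(pair(pair(f(e, pair(c, e)), b), f(pair(f(e, pair(c, b)), b), e)), b)  →  pair(pair(pair(e, b), f(pair(f(e, pair(c, b)), b), e)), b)   [R5 at 1.1.1]
4. pair(pair(pair(e, b), f(pair(f(e, pair(c, b)), b), e)), b)  →  pair(pair(pair(e, b), f(e, pair(c, b))), b)   [R2 at 1.2]
5. pair(pair(pair(e, b), f(e, pair(c, b))), b)  →  pair(pair(pair(e, b), b), b)   [R5 at 1.2]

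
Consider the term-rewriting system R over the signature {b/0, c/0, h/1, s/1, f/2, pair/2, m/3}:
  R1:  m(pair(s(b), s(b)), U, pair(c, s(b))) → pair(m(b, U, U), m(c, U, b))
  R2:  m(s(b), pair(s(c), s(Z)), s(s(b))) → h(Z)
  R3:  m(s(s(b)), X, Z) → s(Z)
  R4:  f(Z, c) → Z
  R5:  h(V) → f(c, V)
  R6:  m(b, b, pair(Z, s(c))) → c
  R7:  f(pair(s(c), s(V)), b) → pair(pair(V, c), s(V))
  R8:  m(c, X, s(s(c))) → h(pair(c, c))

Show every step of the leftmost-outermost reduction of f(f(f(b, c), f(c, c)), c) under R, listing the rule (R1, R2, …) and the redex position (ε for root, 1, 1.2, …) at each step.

b

1. f(f(f(b, c), f(c, c)), c)  →  f(f(b, c), f(c, c))   [R4 at ε]
2. f(f(b, c), f(c, c))  →  f(b, f(c, c))   [R4 at 1]
3. f(b, f(c, c))  →  f(b, c)   [R4 at 2]
4. f(b, c)  →  b   [R4 at ε]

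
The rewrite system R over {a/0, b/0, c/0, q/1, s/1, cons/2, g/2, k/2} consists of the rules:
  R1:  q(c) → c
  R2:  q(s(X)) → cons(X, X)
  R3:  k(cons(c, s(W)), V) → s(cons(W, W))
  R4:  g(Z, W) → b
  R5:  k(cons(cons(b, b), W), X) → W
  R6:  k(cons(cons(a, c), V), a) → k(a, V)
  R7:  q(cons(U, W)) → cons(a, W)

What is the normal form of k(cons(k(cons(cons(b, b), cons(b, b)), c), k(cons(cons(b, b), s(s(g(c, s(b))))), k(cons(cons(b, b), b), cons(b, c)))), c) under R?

s(s(b))

1. k(cons(k(cons(cons(b, b), cons(b, b)), c), k(cons(cons(b, b), s(s(g(c, s(b))))), k(cons(cons(b, b), b), cons(b, c)))), c)  →  k(cons(cons(b, b), k(cons(cons(b, b), s(s(g(c, s(b))))), k(cons(cons(b, b), b), cons(b, c)))), c)   [R5 at 1.1]
2. k(cons(cons(b, b), k(cons(cons(b, b), s(s(g(c, s(b))))), k(cons(cons(b, b), b), cons(b, c)))), c)  →  k(cons(cons(b, b), s(s(g(c, s(b))))), k(cons(cons(b, b), b), cons(b, c)))   [R5 at ε]
3. k(cons(cons(b, b), s(s(g(c, s(b))))), k(cons(cons(b, b), b), cons(b, c)))  →  s(s(g(c, s(b))))   [R5 at ε]
4. s(s(g(c, s(b))))  →  s(s(b))   [R4 at 1.1]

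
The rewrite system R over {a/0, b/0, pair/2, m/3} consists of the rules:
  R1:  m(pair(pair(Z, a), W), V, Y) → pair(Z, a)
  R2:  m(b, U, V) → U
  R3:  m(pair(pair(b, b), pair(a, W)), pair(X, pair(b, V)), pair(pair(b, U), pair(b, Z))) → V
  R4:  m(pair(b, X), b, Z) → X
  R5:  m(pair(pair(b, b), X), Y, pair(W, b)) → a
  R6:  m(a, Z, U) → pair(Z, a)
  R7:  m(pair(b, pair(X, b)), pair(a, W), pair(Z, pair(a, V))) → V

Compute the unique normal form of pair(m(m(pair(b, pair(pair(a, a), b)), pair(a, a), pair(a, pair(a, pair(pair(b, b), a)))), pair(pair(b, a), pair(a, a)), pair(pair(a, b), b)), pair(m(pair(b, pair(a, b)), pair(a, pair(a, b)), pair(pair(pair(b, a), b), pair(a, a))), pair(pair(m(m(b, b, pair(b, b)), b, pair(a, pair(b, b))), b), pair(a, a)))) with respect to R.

1. pair(m(m(pair(b, pair(pair(a, a), b)), pair(a, a), pair(a, pair(a, pair(pair(b, b), a)))), pair(pair(b, a), pair(a, a)), pair(pair(a, b), b)), pair(m(pair(b, pair(a, b)), pair(a, pair(a, b)), pair(pair(pair(b, a), b), pair(a, a))), pair(pair(m(m(b, b, pair(b, b)), b, pair(a, pair(b, b))), b), pair(a, a))))  →  pair(m(pair(pair(b, b), a), pair(pair(b, a), pair(a, a)), pair(pair(a, b), b)), pair(m(pair(b, pair(a, b)), pair(a, pair(a, b)), pair(pair(pair(b, a), b), pair(a, a))), pair(pair(m(m(b, b, pair(b, b)), b, pair(a, pair(b, b))), b), pair(a, a))))   [R7 at 1.1]
2. pair(m(pair(pair(b, b), a), pair(pair(b, a), pair(a, a)), pair(pair(a, b), b)), pair(m(pair(b, pair(a, b)), pair(a, pair(a, b)), pair(pair(pair(b, a), b), pair(a, a))), pair(pair(m(m(b, b, pair(b, b)), b, pair(a, pair(b, b))), b), pair(a, a))))  →  pair(a, pair(m(pair(b, pair(a, b)), pair(a, pair(a, b)), pair(pair(pair(b, a), b), pair(a, a))), pair(pair(m(m(b, b, pair(b, b)), b, pair(a, pair(b, b))), b), pair(a, a))))   [R5 at 1]
3. pair(a, pair(m(pair(b, pair(a, b)), pair(a, pair(a, b)), pair(pair(pair(b, a), b), pair(a, a))), pair(pair(m(m(b, b, pair(b, b)), b, pair(a, pair(b, b))), b), pair(a, a))))  →  pair(a, pair(a, pair(pair(m(m(b, b, pair(b, b)), b, pair(a, pair(b, b))), b), pair(a, a))))   [R7 at 2.1]
4. pair(a, pair(a, pair(pair(m(m(b, b, pair(b, b)), b, pair(a, pair(b, b))), b), pair(a, a))))  →  pair(a, pair(a, pair(pair(m(b, b, pair(a, pair(b, b))), b), pair(a, a))))   [R2 at 2.2.1.1.1]
5. pair(a, pair(a, pair(pair(m(b, b, pair(a, pair(b, b))), b), pair(a, a))))  →  pair(a, pair(a, pair(pair(b, b), pair(a, a))))   [R2 at 2.2.1.1]

pair(a, pair(a, pair(pair(b, b), pair(a, a))))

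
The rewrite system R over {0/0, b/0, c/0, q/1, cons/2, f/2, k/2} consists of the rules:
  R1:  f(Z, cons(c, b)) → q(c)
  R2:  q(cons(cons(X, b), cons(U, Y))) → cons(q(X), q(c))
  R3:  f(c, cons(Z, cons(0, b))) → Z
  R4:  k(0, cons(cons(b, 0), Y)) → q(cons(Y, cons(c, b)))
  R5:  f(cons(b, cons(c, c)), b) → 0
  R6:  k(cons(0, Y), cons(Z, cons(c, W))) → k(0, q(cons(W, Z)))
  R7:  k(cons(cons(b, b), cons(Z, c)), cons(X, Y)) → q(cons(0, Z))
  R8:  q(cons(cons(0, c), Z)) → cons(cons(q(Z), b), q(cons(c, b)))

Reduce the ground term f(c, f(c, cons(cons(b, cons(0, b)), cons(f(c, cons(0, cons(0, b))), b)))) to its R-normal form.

b

1. f(c, f(c, cons(cons(b, cons(0, b)), cons(f(c, cons(0, cons(0, b))), b))))  →  f(c, f(c, cons(cons(b, cons(0, b)), cons(0, b))))   [R3 at 2.2.2.1]
2. f(c, f(c, cons(cons(b, cons(0, b)), cons(0, b))))  →  f(c, cons(b, cons(0, b)))   [R3 at 2]
3. f(c, cons(b, cons(0, b)))  →  b   [R3 at ε]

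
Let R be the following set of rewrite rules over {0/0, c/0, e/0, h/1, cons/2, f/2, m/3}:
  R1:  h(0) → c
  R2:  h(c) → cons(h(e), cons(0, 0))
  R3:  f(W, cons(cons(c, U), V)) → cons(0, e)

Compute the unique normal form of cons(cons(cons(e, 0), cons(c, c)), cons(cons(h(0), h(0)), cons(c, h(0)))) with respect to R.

cons(cons(cons(e, 0), cons(c, c)), cons(cons(c, c), cons(c, c)))

1. cons(cons(cons(e, 0), cons(c, c)), cons(cons(h(0), h(0)), cons(c, h(0))))  →  cons(cons(cons(e, 0), cons(c, c)), cons(cons(c, h(0)), cons(c, h(0))))   [R1 at 2.1.1]
2. cons(cons(cons(e, 0), cons(c, c)), cons(cons(c, h(0)), cons(c, h(0))))  →  cons(cons(cons(e, 0), cons(c, c)), cons(cons(c, c), cons(c, h(0))))   [R1 at 2.1.2]
3. cons(cons(cons(e, 0), cons(c, c)), cons(cons(c, c), cons(c, h(0))))  →  cons(cons(cons(e, 0), cons(c, c)), cons(cons(c, c), cons(c, c)))   [R1 at 2.2.2]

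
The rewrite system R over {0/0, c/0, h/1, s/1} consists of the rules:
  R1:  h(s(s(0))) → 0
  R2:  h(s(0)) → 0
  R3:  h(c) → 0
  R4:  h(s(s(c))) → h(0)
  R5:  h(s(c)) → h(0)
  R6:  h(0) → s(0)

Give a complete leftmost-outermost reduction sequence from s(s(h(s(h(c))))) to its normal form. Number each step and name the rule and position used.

1. s(s(h(s(h(c)))))  →  s(s(h(s(0))))   [R3 at 1.1.1.1]
2. s(s(h(s(0))))  →  s(s(0))   [R2 at 1.1]

s(s(0))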